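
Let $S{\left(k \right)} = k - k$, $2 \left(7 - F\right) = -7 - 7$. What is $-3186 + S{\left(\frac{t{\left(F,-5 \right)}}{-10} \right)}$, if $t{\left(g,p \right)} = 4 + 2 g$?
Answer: $-3186$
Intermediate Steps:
$F = 14$ ($F = 7 - \frac{-7 - 7}{2} = 7 - -7 = 7 + 7 = 14$)
$S{\left(k \right)} = 0$
$-3186 + S{\left(\frac{t{\left(F,-5 \right)}}{-10} \right)} = -3186 + 0 = -3186$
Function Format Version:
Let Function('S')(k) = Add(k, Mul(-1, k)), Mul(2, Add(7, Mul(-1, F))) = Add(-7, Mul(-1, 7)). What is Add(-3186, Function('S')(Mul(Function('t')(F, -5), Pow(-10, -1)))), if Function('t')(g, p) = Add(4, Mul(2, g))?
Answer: -3186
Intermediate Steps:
F = 14 (F = Add(7, Mul(Rational(-1, 2), Add(-7, Mul(-1, 7)))) = Add(7, Mul(Rational(-1, 2), Add(-7, -7))) = Add(7, Mul(Rational(-1, 2), -14)) = Add(7, 7) = 14)
Function('S')(k) = 0
Add(-3186, Function('S')(Mul(Function('t')(F, -5), Pow(-10, -1)))) = Add(-3186, 0) = -3186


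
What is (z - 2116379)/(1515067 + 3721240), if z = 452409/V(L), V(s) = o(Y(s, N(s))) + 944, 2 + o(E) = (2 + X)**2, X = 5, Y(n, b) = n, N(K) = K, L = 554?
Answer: -2096879180/5189180237 ≈ -0.40409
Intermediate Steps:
o(E) = 47 (o(E) = -2 + (2 + 5)**2 = -2 + 7**2 = -2 + 49 = 47)
V(s) = 991 (V(s) = 47 + 944 = 991)
z = 452409/991 ≈ 456.52
(z - 2116379)/(1515067 + 3721240) = (452409/991 - 2116379)/(1515067 + 3721240) = -2096879180/991/5236307 = -2096879180/991*1/5236307 = -2096879180/5189180237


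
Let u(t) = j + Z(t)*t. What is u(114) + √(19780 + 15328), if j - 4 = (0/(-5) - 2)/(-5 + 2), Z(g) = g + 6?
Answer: 41054/3 + 2*√8777 ≈ 13872.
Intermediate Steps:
Z(g) = 6 + g
j = 14/3 (j = 4 + (0/(-5) - 2)/(-5 + 2) = 4 + (0*(-⅕) - 2)/(-3) = 4 + (0 - 2)*(-⅓) = 4 - 2*(-⅓) = 4 + ⅔ = 14/3 ≈ 4.6667)
u(t) = 14/3 + t*(6 + t) (u(t) = 14/3 + (6 + t)*t = 14/3 + t*(6 + t))
u(114) + √(19780 + 15328) = (14/3 + 114*(6 + 114)) + √(19780 + 15328) = (14/3 + 114*120) + √35108 = (14/3 + 13680) + 2*√8777 = 41054/3 + 2*√8777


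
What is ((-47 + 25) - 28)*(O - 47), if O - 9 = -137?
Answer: 8750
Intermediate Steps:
O = -128 (O = 9 - 137 = -128)
((-47 + 25) - 28)*(O - 47) = ((-47 + 25) - 28)*(-128 - 47) = (-22 - 28)*(-175) = -50*(-175) = 8750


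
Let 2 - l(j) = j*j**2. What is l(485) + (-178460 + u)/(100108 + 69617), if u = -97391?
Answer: -19362928052026/169725 ≈ -1.1408e+8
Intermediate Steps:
l(j) = 2 - j**3 (l(j) = 2 - j*j**2 = 2 - j**3)
l(485) + (-178460 + u)/(100108 + 69617) = (2 - 1*485**3) + (-178460 - 97391)/(100108 + 69617) = (2 - 1*114084125) - 275851/169725 = (2 - 114084125) - 275851*1/169725 = -114084123 - 275851/169725 = -19362928052026/169725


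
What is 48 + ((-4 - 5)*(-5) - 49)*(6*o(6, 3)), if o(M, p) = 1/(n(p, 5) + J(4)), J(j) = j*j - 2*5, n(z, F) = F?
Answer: 504/11 ≈ 45.818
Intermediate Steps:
J(j) = -10 + j**2 (J(j) = j**2 - 10 = -10 + j**2)
o(M, p) = 1/11 (o(M, p) = 1/(5 + (-10 + 4**2)) = 1/(5 + (-10 + 16)) = 1/(5 + 6) = 1/11)
48 + ((-4 - 5)*(-5) - 49)*(6*o(6, 3)) = 48 + ((-4 - 5)*(-5) - 49)*(6*(1/11)) = 48 + (-9*(-5) - 49)*(6/11) = 48 + (45 - 49)*(6/11) = 48 - 4*6/11 = 48 - 24/11 = 504/11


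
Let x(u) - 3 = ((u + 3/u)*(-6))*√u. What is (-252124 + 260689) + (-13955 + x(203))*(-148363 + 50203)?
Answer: 1369536885 + 24272219520*√203/203 ≈ 3.0731e+9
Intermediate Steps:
x(u) = 3 + √u*(-18/u - 6*u) (x(u) = 3 + ((u + 3/u)*(-6))*√u = 3 + (-18/u - 6*u)*√u = 3 + √u*(-18/u - 6*u))
(-252124 + 260689) + (-13955 + x(203))*(-148363 + 50203) = (-252124 + 260689) + (-13955 + (3 - 18*√203/203 - 1218*√203))*(-148363 + 50203) = 8565 + (-13955 + (3 - 18*√203/203 - 1218*√203))*(-98160) = 8565 + (-13955 + (3 - 247272*√203/203))*(-98160) = 8565 + (-13952 - 247272*√203/203)*(-98160) = 8565 + (1369528320 + 24272219520*√203/203) = 1369536885 + 24272219520*√203/203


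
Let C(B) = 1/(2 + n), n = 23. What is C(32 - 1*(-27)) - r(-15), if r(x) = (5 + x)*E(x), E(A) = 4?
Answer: 1001/25 ≈ 40.040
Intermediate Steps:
r(x) = 20 + 4*x (r(x) = (5 + x)*4 = 20 + 4*x)
C(B) = 1/25 (C(B) = 1/(2 + 23) = 1/25)
C(32 - 1*(-27)) - r(-15) = 1/25 - (20 + 4*(-15)) = 1/25 - (20 - 60) = 1/25 - 1*(-40) = 1/25 + 40 = 1001/25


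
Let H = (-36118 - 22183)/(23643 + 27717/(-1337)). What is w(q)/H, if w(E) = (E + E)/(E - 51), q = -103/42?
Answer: -6506092644/174994241065 ≈ -0.037179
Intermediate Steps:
q = -103/42 (q = -103*1/42 = -103/42 ≈ -2.4524)
w(E) = 2*E/(-51 + E) (w(E) = (2*E)/(-51 + E) = 2*E/(-51 + E))
H = -77948437/31582974 (H = -58301/(23643 + 27717*(-1/1337)) = -58301/(23643 - 27717/1337) = -58301/31582974/1337 = -58301*1337/31582974 = -77948437/31582974 ≈ -2.4681)
w(q)/H = (2*(-103/42)/(-51 - 103/42))/(-77948437/31582974) = (2*(-103/42)/(-2245/42))*(-31582974/77948437) = (2*(-103/42)*(-42/2245))*(-31582974/77948437) = (206/2245)*(-31582974/77948437) = -6506092644/174994241065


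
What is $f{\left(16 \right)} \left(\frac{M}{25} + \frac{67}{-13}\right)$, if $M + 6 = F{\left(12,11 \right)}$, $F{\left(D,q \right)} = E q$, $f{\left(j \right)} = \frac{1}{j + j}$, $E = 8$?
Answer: $- \frac{609}{10400} \approx -0.058558$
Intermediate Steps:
$f{\left(j \right)} = \frac{1}{2 j}$
$F{\left(D,q \right)} = 8 q$
$M = 82$ ($M = -6 + 8 \cdot 11 = -6 + 88 = 82$)
$f{\left(16 \right)} \left(\frac{M}{25} + \frac{67}{-13}\right) = \frac{1}{2 \cdot 16} \left(\frac{82}{25} + \frac{67}{-13}\right) = \frac{1}{2} \cdot \frac{1}{16} \left(82 \cdot \frac{1}{25} + 67 \left(- \frac{1}{13}\right)\right) = \frac{\frac{82}{25} - \frac{67}{13}}{32} = \frac{1}{32} \left(- \frac{609}{325}\right) = - \frac{609}{10400}$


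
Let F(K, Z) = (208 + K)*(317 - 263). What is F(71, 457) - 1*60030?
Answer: -44964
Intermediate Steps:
F(K, Z) = 11232 + 54*K (F(K, Z) = (208 + K)*54 = 11232 + 54*K)
F(71, 457) - 1*60030 = (11232 + 54*71) - 1*60030 = (11232 + 3834) - 60030 = 15066 - 60030 = -44964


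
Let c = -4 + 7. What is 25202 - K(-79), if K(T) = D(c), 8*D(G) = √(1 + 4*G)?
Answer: 25202 - √13/8 ≈ 25202.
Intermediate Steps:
c = 3
D(G) = √(1 + 4*G)/8
K(T) = √13/8 (K(T) = √(1 + 4*3)/8 = √(1 + 12)/8 = √13/8)
25202 - K(-79) = 25202 - √13/8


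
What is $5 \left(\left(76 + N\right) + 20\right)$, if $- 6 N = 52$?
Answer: $\frac{1310}{3} \approx 436.67$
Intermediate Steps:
$N = - \frac{26}{3}$ ($N = \left(- \frac{1}{6}\right) 52 = - \frac{26}{3} \approx -8.6667$)
$5 \left(\left(76 + N\right) + 20\right) = 5 \left(\left(76 - \frac{26}{3}\right) + 20\right) = 5 \left(\frac{202}{3} + 20\right) = 5 \cdot \frac{262}{3} = \frac{1310}{3}$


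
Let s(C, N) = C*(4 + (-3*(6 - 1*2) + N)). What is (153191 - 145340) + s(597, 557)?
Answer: 335604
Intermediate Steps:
s(C, N) = C*(-8 + N) (s(C, N) = C*(4 + (-3*(6 - 2) + N)) = C*(4 + (-3*4 + N)) = C*(4 + (-12 + N)) = C*(-8 + N))
(153191 - 145340) + s(597, 557) = (153191 - 145340) + 597*(-8 + 557) = 7851 + 597*549 = 7851 + 327753 = 335604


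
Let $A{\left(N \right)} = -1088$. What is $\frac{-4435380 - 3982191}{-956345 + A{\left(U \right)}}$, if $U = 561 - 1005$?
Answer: $\frac{8417571}{957433} \approx 8.7918$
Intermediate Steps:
$U = -444$ ($U = 561 - 1005 = -444$)
$\frac{-4435380 - 3982191}{-956345 + A{\left(U \right)}} = \frac{-4435380 - 3982191}{-956345 - 1088} = - \frac{8417571}{-957433} = \left(-8417571\right) \left(- \frac{1}{957433}\right) = \frac{8417571}{957433}$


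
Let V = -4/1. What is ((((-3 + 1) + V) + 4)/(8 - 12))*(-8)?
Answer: -4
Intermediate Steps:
V = -4 (V = -4*1 = -4)
((((-3 + 1) + V) + 4)/(8 - 12))*(-8) = ((((-3 + 1) - 4) + 4)/(8 - 12))*(-8) = (((-2 - 4) + 4)/(-4))*(-8) = ((-6 + 4)*(-¼))*(-8) = -2*(-¼)*(-8) = (½)*(-8) = -4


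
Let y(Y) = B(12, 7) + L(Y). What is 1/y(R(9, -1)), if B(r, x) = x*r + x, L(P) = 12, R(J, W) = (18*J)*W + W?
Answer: 1/103 ≈ 0.0097087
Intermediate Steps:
R(J, W) = W + 18*J*W (R(J, W) = 18*J*W + W = W + 18*J*W)
B(r, x) = x + r*x (B(r, x) = r*x + x = x + r*x)
y(Y) = 103 (y(Y) = 7*(1 + 12) + 12 = 7*13 + 12 = 91 + 12 = 103)
1/y(R(9, -1)) = 1/103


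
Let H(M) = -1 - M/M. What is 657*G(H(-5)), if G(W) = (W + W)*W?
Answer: 5256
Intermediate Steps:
H(M) = -2 (H(M) = -1 - 1*1 = -1 - 1 = -2)
G(W) = 2*W² (G(W) = (2*W)*W = 2*W²)
657*G(H(-5)) = 657*(2*(-2)²) = 657*(2*4) = 657*8 = 5256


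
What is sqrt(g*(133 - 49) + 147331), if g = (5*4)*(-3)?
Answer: sqrt(142291) ≈ 377.21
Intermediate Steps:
g = -60 (g = 20*(-3) = -60)
sqrt(g*(133 - 49) + 147331) = sqrt(-60*(133 - 49) + 147331) = sqrt(-60*84 + 147331) = sqrt(-5040 + 147331) = sqrt(142291)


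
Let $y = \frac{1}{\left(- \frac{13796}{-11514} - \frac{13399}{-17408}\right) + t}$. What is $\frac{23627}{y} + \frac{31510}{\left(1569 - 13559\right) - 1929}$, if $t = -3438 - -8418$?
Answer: $\frac{164196025308016703831}{1394932337664} \approx 1.1771 \cdot 10^{8}$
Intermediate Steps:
$t = 4980$ ($t = -3438 + 8418 = 4980$)
$y = \frac{100217856}{499282141307}$ ($y = \frac{1}{\left(- \frac{13796}{-11514} - \frac{13399}{-17408}\right) + 4980} = \frac{1}{\left(\left(-13796\right) \left(- \frac{1}{11514}\right) - - \frac{13399}{17408}\right) + 4980} = \frac{1}{\left(\frac{6898}{5757} + \frac{13399}{17408}\right) + 4980} = \frac{1}{\frac{197218427}{100217856} + 4980} = \frac{1}{\frac{499282141307}{100217856}} = \frac{100217856}{499282141307} \approx 0.00020072$)
$\frac{23627}{y} + \frac{31510}{\left(1569 - 13559\right) - 1929} = \frac{23627}{\frac{100217856}{499282141307}} + \frac{31510}{\left(1569 - 13559\right) - 1929} = 23627 \cdot \frac{499282141307}{100217856} + \frac{31510}{-11990 - 1929} = \frac{11796539152660489}{100217856} + \frac{31510}{-13919} = \frac{11796539152660489}{100217856} + 31510 \left(- \frac{1}{13919}\right) = \frac{11796539152660489}{100217856} - \frac{31510}{13919} = \frac{164196025308016703831}{1394932337664}$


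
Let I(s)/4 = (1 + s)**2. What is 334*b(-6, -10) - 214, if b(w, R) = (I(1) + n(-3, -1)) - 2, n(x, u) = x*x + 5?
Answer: 9138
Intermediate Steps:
n(x, u) = 5 + x**2 (n(x, u) = x**2 + 5 = 5 + x**2)
I(s) = 4*(1 + s)**2
b(w, R) = 28 (b(w, R) = (4*(1 + 1)**2 + (5 + (-3)**2)) - 2 = (4*2**2 + (5 + 9)) - 2 = (4*4 + 14) - 2 = (16 + 14) - 2 = 30 - 2 = 28)
334*b(-6, -10) - 214 = 334*28 - 214 = 9352 - 214 = 9138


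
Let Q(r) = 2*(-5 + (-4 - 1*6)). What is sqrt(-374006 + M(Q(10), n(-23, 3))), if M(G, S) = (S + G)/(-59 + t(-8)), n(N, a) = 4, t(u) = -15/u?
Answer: I*sqrt(78110684038)/457 ≈ 611.56*I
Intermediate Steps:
Q(r) = -30 (Q(r) = 2*(-5 + (-4 - 6)) = 2*(-5 - 10) = 2*(-15) = -30)
M(G, S) = -8*G/457 - 8*S/457 (M(G, S) = (S + G)/(-59 - 15/(-8)) = (G + S)/(-59 - 15*(-1/8)) = (G + S)/(-59 + 15/8) = (G + S)/(-457/8) = (G + S)*(-8/457) = -8*G/457 - 8*S/457)
sqrt(-374006 + M(Q(10), n(-23, 3))) = sqrt(-374006 + (-8/457*(-30) - 8/457*4)) = sqrt(-374006 + (240/457 - 32/457)) = sqrt(-374006 + 208/457) = sqrt(-170920534/457) = I*sqrt(78110684038)/457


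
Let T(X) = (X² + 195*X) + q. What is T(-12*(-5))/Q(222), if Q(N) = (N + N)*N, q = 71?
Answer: 15371/98568 ≈ 0.15594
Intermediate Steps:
Q(N) = 2*N² (Q(N) = (2*N)*N = 2*N²)
T(X) = 71 + X² + 195*X (T(X) = (X² + 195*X) + 71 = 71 + X² + 195*X)
T(-12*(-5))/Q(222) = (71 + (-12*(-5))² + 195*(-12*(-5)))/((2*222²)) = (71 + 60² + 195*60)/((2*49284)) = (71 + 3600 + 11700)/98568 = 15371*(1/98568) = 15371/98568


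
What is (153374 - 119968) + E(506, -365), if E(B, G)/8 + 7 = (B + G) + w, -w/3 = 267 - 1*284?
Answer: 34886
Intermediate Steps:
w = 51 (w = -3*(267 - 1*284) = -3*(267 - 284) = -3*(-17) = 51)
E(B, G) = 352 + 8*B + 8*G (E(B, G) = -56 + 8*((B + G) + 51) = -56 + 8*(51 + B + G) = -56 + (408 + 8*B + 8*G) = 352 + 8*B + 8*G)
(153374 - 119968) + E(506, -365) = (153374 - 119968) + (352 + 8*506 + 8*(-365)) = 33406 + (352 + 4048 - 2920) = 33406 + 1480 = 34886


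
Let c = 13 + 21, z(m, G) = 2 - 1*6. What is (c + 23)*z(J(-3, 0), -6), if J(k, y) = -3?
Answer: -228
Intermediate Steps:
z(m, G) = -4 (z(m, G) = 2 - 6 = -4)
c = 34
(c + 23)*z(J(-3, 0), -6) = (34 + 23)*(-4) = 57*(-4) = -228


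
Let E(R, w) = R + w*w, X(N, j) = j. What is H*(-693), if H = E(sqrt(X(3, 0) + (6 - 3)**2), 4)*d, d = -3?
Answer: 39501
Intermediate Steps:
E(R, w) = R + w**2
H = -57 (H = (sqrt(0 + (6 - 3)**2) + 4**2)*(-3) = (sqrt(0 + 3**2) + 16)*(-3) = (sqrt(0 + 9) + 16)*(-3) = (sqrt(9) + 16)*(-3) = (3 + 16)*(-3) = 19*(-3) = -57)
H*(-693) = -57*(-693) = 39501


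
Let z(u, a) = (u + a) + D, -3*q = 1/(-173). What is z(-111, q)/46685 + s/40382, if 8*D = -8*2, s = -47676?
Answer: -578767299956/489218137365 ≈ -1.1830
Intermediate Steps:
q = 1/519 (q = -⅓/(-173) = -⅓*(-1/173) = 1/519 ≈ 0.0019268)
D = -2 (D = (-8*2)/8 = (⅛)*(-16) = -2)
z(u, a) = -2 + a + u (z(u, a) = (u + a) - 2 = (a + u) - 2 = -2 + a + u)
z(-111, q)/46685 + s/40382 = (-2 + 1/519 - 111)/46685 - 47676/40382 = -58646/519*1/46685 - 47676*1/40382 = -58646/24229515 - 23838/20191 = -578767299956/489218137365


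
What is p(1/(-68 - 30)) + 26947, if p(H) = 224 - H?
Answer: 2662759/98 ≈ 27171.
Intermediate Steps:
p(1/(-68 - 30)) + 26947 = (224 - 1/(-68 - 30)) + 26947 = (224 - 1/(-98)) + 26947 = (224 - 1*(-1/98)) + 26947 = (224 + 1/98) + 26947 = 21953/98 + 26947 = 2662759/98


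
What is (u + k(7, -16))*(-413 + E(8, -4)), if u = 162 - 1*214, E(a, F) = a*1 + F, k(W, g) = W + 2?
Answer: 17587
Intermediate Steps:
k(W, g) = 2 + W
E(a, F) = F + a (E(a, F) = a + F = F + a)
u = -52 (u = 162 - 214 = -52)
(u + k(7, -16))*(-413 + E(8, -4)) = (-52 + (2 + 7))*(-413 + (-4 + 8)) = (-52 + 9)*(-413 + 4) = -43*(-409) = 17587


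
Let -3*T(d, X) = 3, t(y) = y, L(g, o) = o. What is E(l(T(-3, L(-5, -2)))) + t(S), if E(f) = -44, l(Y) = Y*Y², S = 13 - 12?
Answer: -43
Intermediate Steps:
S = 1
T(d, X) = -1 (T(d, X) = -⅓*3 = -1)
l(Y) = Y³
E(l(T(-3, L(-5, -2)))) + t(S) = -44 + 1 = -43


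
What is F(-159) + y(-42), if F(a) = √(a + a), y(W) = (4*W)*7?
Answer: -1176 + I*√318 ≈ -1176.0 + 17.833*I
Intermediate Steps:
y(W) = 28*W
F(a) = √2*√a (F(a) = √(2*a) = √2*√a)
F(-159) + y(-42) = √2*√(-159) + 28*(-42) = √2*(I*√159) - 1176 = I*√318 - 1176 = -1176 + I*√318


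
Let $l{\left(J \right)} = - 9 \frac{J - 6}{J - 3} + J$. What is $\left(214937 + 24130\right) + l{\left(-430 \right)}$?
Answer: $\frac{103325897}{433} \approx 2.3863 \cdot 10^{5}$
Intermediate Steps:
$l{\left(J \right)} = J - \frac{9 \left(-6 + J\right)}{-3 + J}$ ($l{\left(J \right)} = - 9 \frac{-6 + J}{-3 + J} + J = - \frac{9 \left(-6 + J\right)}{-3 + J} + J = J - \frac{9 \left(-6 + J\right)}{-3 + J}$)
$\left(214937 + 24130\right) + l{\left(-430 \right)} = \left(214937 + 24130\right) + \frac{54 + \left(-430\right)^{2} - -5160}{-3 - 430} = 239067 + \frac{54 + 184900 + 5160}{-433} = 239067 - \frac{190114}{433} = \frac{103325897}{433}$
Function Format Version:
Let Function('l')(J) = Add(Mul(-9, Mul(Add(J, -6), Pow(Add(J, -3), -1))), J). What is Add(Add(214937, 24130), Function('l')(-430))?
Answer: Rational(103325897, 433) ≈ 2.3863e+5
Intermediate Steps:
Function('l')(J) = Add(J, Mul(-9, Pow(Add(-3, J), -1), Add(-6, J))) (Function('l')(J) = Add(Mul(-9, Mul(Add(-6, J), Pow(Add(-3, J), -1))), J) = Add(Mul(-9, Mul(Pow(Add(-3, J), -1), Add(-6, J))), J) = Add(Mul(-9, Pow(Add(-3, J), -1), Add(-6, J)), J) = Add(J, Mul(-9, Pow(Add(-3, J), -1), Add(-6, J))))
Add(Add(214937, 24130), Function('l')(-430)) = Add(Add(214937, 24130), Mul(Pow(Add(-3, -430), -1), Add(54, Pow(-430, 2), Mul(-12, -430)))) = Add(239067, Mul(Pow(-433, -1), Add(54, 184900, 5160))) = Add(239067, Mul(Rational(-1, 433), 190114)) = Add(239067, Rational(-190114, 433)) = Rational(103325897, 433)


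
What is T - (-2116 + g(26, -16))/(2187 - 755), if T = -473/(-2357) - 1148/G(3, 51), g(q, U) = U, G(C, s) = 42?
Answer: -64915247/2531418 ≈ -25.644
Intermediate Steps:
T = -191855/7071 (T = -473/(-2357) - 1148/42 = -473*(-1/2357) - 1148*1/42 = 473/2357 - 82/3 = -191855/7071 ≈ -27.133)
T - (-2116 + g(26, -16))/(2187 - 755) = -191855/7071 - (-2116 - 16)/(2187 - 755) = -191855/7071 - (-2132)/1432 = -191855/7071 - 1*(-533/358) = -191855/7071 + 533/358 = -64915247/2531418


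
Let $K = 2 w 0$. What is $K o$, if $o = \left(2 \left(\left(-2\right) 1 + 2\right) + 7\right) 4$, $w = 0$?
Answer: $0$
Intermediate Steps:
$K = 0$ ($K = 2 \cdot 0 \cdot 0 = 0 \cdot 0 = 0$)
$o = 28$ ($o = \left(2 \left(-2 + 2\right) + 7\right) 4 = \left(2 \cdot 0 + 7\right) 4 = \left(0 + 7\right) 4 = 7 \cdot 4 = 28$)
$K o = 0 \cdot 28 = 0$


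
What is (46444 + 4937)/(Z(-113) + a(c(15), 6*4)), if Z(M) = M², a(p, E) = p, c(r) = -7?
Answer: 5709/1418 ≈ 4.0261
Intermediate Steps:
(46444 + 4937)/(Z(-113) + a(c(15), 6*4)) = (46444 + 4937)/((-113)² - 7) = 51381/(12769 - 7) = 51381/12762 = 51381*(1/12762) = 5709/1418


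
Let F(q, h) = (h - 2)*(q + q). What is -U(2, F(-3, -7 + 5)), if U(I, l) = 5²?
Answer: -25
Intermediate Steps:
F(q, h) = 2*q*(-2 + h) (F(q, h) = (-2 + h)*(2*q) = 2*q*(-2 + h))
U(I, l) = 25
-U(2, F(-3, -7 + 5)) = -1*25 = -25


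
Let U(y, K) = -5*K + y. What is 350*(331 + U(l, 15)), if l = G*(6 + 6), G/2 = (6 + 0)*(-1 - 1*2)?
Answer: -61600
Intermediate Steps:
G = -36 (G = 2*((6 + 0)*(-1 - 1*2)) = 2*(6*(-1 - 2)) = 2*(6*(-3)) = 2*(-18) = -36)
l = -432 (l = -36*(6 + 6) = -36*12 = -432)
U(y, K) = y - 5*K
350*(331 + U(l, 15)) = 350*(331 + (-432 - 5*15)) = 350*(331 + (-432 - 75)) = 350*(331 - 507) = 350*(-176) = -61600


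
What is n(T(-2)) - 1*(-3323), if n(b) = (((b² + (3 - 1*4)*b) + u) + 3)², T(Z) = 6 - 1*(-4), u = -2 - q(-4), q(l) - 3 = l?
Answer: 11787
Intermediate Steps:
q(l) = 3 + l
u = -1 (u = -2 - (3 - 4) = -2 - 1*(-1) = -2 + 1 = -1)
T(Z) = 10 (T(Z) = 6 + 4 = 10)
n(b) = (2 + b² - b)² (n(b) = (((b² + (3 - 1*4)*b) - 1) + 3)² = (((b² + (3 - 4)*b) - 1) + 3)² = (((b² - b) - 1) + 3)² = ((-1 + b² - b) + 3)² = (2 + b² - b)²)
n(T(-2)) - 1*(-3323) = (2 + 10² - 1*10)² - 1*(-3323) = (2 + 100 - 10)² + 3323 = 92² + 3323 = 8464 + 3323 = 11787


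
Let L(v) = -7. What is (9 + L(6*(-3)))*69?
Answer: 138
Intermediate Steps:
(9 + L(6*(-3)))*69 = (9 - 7)*69 = 2*69 = 138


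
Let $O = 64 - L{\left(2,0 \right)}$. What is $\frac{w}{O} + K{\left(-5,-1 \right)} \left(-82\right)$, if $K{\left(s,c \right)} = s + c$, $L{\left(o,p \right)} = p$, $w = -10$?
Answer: $\frac{15739}{32} \approx 491.84$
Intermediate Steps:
$O = 64$ ($O = 64 - 0 = 64 + 0 = 64$)
$K{\left(s,c \right)} = c + s$
$\frac{w}{O} + K{\left(-5,-1 \right)} \left(-82\right) = - \frac{10}{64} + \left(-1 - 5\right) \left(-82\right) = \left(-10\right) \frac{1}{64} - -492 = - \frac{5}{32} + 492 = \frac{15739}{32}$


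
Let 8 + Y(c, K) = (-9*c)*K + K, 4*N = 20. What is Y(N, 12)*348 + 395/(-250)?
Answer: -9326479/50 ≈ -1.8653e+5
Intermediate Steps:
N = 5 (N = (¼)*20 = 5)
Y(c, K) = -8 + K - 9*K*c (Y(c, K) = -8 + ((-9*c)*K + K) = -8 + (-9*K*c + K) = -8 + (K - 9*K*c) = -8 + K - 9*K*c)
Y(N, 12)*348 + 395/(-250) = (-8 + 12 - 9*12*5)*348 + 395/(-250) = (-8 + 12 - 540)*348 + 395*(-1/250) = -536*348 - 79/50 = -186528 - 79/50 = -9326479/50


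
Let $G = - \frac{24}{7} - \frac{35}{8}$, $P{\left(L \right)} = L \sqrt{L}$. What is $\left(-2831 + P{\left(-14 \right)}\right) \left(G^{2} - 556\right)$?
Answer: $\frac{4395543657}{3136} + \frac{1552647 i \sqrt{14}}{224} \approx 1.4016 \cdot 10^{6} + 25935.0 i$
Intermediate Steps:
$P{\left(L \right)} = L^{\frac{3}{2}}$
$G = - \frac{437}{56}$ ($G = \left(-24\right) \frac{1}{7} - \frac{35}{8} = - \frac{24}{7} - \frac{35}{8} = - \frac{437}{56} \approx -7.8036$)
$\left(-2831 + P{\left(-14 \right)}\right) \left(G^{2} - 556\right) = \left(-2831 + \left(-14\right)^{\frac{3}{2}}\right) \left(\left(- \frac{437}{56}\right)^{2} - 556\right) = \left(-2831 - 14 i \sqrt{14}\right) \left(\frac{190969}{3136} - 556\right) = \left(-2831 - 14 i \sqrt{14}\right) \left(- \frac{1552647}{3136}\right) = \frac{4395543657}{3136} + \frac{1552647 i \sqrt{14}}{224}$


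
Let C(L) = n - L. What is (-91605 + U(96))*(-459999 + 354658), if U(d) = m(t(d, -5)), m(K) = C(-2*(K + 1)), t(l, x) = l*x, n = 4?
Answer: 9750257619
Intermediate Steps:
C(L) = 4 - L
m(K) = 6 + 2*K (m(K) = 4 - (-2)*(K + 1) = 4 - (-2)*(1 + K) = 4 - (-2 - 2*K) = 4 + (2 + 2*K) = 6 + 2*K)
U(d) = 6 - 10*d (U(d) = 6 + 2*(d*(-5)) = 6 + 2*(-5*d) = 6 - 10*d)
(-91605 + U(96))*(-459999 + 354658) = (-91605 + (6 - 10*96))*(-459999 + 354658) = (-91605 + (6 - 960))*(-105341) = (-91605 - 954)*(-105341) = -92559*(-105341) = 9750257619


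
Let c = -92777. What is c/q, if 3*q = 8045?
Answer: -278331/8045 ≈ -34.597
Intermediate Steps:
q = 8045/3 (q = (⅓)*8045 = 8045/3 ≈ 2681.7)
c/q = -92777/8045/3 = -92777*3/8045 = -278331/8045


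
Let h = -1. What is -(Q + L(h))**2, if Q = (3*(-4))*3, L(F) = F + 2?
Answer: -1225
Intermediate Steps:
L(F) = 2 + F
Q = -36 (Q = -12*3 = -36)
-(Q + L(h))**2 = -(-36 + (2 - 1))**2 = -(-36 + 1)**2 = -1*(-35)**2 = -1*1225 = -1225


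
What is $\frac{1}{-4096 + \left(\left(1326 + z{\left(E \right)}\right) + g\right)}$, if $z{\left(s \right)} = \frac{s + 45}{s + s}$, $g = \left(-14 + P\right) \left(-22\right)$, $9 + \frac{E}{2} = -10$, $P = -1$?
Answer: $- \frac{76}{185447} \approx -0.00040982$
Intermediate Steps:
$E = -38$ ($E = -18 + 2 \left(-10\right) = -18 - 20 = -38$)
$g = 330$ ($g = \left(-14 - 1\right) \left(-22\right) = \left(-15\right) \left(-22\right) = 330$)
$z{\left(s \right)} = \frac{45 + s}{2 s}$
$\frac{1}{-4096 + \left(\left(1326 + z{\left(E \right)}\right) + g\right)} = \frac{1}{-4096 + \left(\left(1326 + \frac{45 - 38}{2 \left(-38\right)}\right) + 330\right)} = \frac{1}{-4096 + \left(\left(1326 + \frac{1}{2} \left(- \frac{1}{38}\right) 7\right) + 330\right)} = \frac{1}{-4096 + \left(\left(1326 - \frac{7}{76}\right) + 330\right)} = \frac{1}{-4096 + \left(\frac{100769}{76} + 330\right)} = \frac{1}{-4096 + \frac{125849}{76}} = \frac{1}{- \frac{185447}{76}} = - \frac{76}{185447}$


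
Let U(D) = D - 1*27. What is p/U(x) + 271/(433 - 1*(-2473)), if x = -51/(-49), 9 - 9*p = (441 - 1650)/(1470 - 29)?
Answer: 204308983/3994918884 ≈ 0.051142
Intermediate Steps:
p = 4726/4323 (p = 1 - (441 - 1650)/(9*(1470 - 29)) = 1 - (-403)/(3*1441) = 1 - ⅑*(-1209/1441) = 1 + 403/4323 = 4726/4323 ≈ 1.0932)
x = 51/49 (x = -51*(-1/49) = 51/49 ≈ 1.0408)
U(D) = -27 + D (U(D) = D - 27 = -27 + D)
p/U(x) + 271/(433 - 1*(-2473)) = 4726/(4323*(-27 + 51/49)) + 271/(433 - 1*(-2473)) = 4726/(4323*(-1272/49)) + 271/(433 + 2473) = (4726/4323)*(-49/1272) + 271/2906 = -115787/2749428 + 271*(1/2906) = -115787/2749428 + 271/2906 = 204308983/3994918884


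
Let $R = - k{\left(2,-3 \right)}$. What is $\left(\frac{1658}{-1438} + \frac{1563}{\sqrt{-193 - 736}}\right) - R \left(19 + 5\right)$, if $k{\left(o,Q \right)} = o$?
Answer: $\frac{33683}{719} - \frac{1563 i \sqrt{929}}{929} \approx 46.847 - 51.28 i$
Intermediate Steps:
$R = -2$ ($R = \left(-1\right) 2 = -2$)
$\left(\frac{1658}{-1438} + \frac{1563}{\sqrt{-193 - 736}}\right) - R \left(19 + 5\right) = \left(\frac{1658}{-1438} + \frac{1563}{\sqrt{-193 - 736}}\right) - - 2 \left(19 + 5\right) = \left(1658 \left(- \frac{1}{1438}\right) + \frac{1563}{\sqrt{-929}}\right) - \left(-2\right) 24 = \left(- \frac{829}{719} + \frac{1563}{i \sqrt{929}}\right) - -48 = \left(- \frac{829}{719} + 1563 \left(- \frac{i \sqrt{929}}{929}\right)\right) + 48 = \left(- \frac{829}{719} - \frac{1563 i \sqrt{929}}{929}\right) + 48 = \frac{33683}{719} - \frac{1563 i \sqrt{929}}{929}$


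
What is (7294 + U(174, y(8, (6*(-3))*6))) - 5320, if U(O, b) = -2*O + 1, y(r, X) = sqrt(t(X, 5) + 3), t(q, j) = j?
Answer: 1627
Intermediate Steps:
y(r, X) = 2*sqrt(2) (y(r, X) = sqrt(5 + 3) = sqrt(8) = 2*sqrt(2))
U(O, b) = 1 - 2*O
(7294 + U(174, y(8, (6*(-3))*6))) - 5320 = (7294 + (1 - 2*174)) - 5320 = (7294 + (1 - 348)) - 5320 = (7294 - 347) - 5320 = 6947 - 5320 = 1627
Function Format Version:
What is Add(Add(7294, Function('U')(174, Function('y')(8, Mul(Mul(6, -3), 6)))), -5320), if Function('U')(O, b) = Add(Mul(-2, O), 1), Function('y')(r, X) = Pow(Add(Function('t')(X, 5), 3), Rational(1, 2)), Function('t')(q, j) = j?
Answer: 1627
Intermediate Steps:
Function('y')(r, X) = Mul(2, Pow(2, Rational(1, 2))) (Function('y')(r, X) = Pow(Add(5, 3), Rational(1, 2)) = Pow(8, Rational(1, 2)) = Mul(2, Pow(2, Rational(1, 2))))
Function('U')(O, b) = Add(1, Mul(-2, O))
Add(Add(7294, Function('U')(174, Function('y')(8, Mul(Mul(6, -3), 6)))), -5320) = Add(Add(7294, Add(1, Mul(-2, 174))), -5320) = Add(Add(7294, Add(1, -348)), -5320) = Add(Add(7294, -347), -5320) = Add(6947, -5320) = 1627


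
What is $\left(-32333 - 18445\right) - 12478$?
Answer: $-63256$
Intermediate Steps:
$\left(-32333 - 18445\right) - 12478 = -50778 - 12478 = -63256$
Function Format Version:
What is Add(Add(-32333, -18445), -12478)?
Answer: -63256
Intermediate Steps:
Add(Add(-32333, -18445), -12478) = Add(-50778, -12478) = -63256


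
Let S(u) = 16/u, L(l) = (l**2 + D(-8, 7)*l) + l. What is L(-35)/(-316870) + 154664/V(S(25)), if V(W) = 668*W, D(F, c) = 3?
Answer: 15314974319/42333832 ≈ 361.77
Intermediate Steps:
L(l) = l**2 + 4*l (L(l) = (l**2 + 3*l) + l = l**2 + 4*l)
L(-35)/(-316870) + 154664/V(S(25)) = -35*(4 - 35)/(-316870) + 154664/((668*(16/25))) = -35*(-31)*(-1/316870) + 154664/((668*(16*(1/25)))) = 1085*(-1/316870) + 154664/((668*(16/25))) = -217/63374 + 154664/(10688/25) = -217/63374 + 154664*(25/10688) = -217/63374 + 483325/1336 = 15314974319/42333832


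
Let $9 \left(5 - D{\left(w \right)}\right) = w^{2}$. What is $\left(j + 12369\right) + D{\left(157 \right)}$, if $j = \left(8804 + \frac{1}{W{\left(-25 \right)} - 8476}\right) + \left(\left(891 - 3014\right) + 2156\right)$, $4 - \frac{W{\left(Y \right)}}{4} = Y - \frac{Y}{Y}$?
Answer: $\frac{1389184991}{75204} \approx 18472.0$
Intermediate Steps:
$W{\left(Y \right)} = 20 - 4 Y$ ($W{\left(Y \right)} = 16 - 4 \left(Y - \frac{Y}{Y}\right) = 16 - 4 \left(Y - 1\right) = 16 - 4 \left(-1 + Y\right) = 16 - \left(-4 + 4 Y\right) = 20 - 4 Y$)
$D{\left(w \right)} = 5 - \frac{w^{2}}{9}$
$j = \frac{73841971}{8356}$ ($j = \left(8804 + \frac{1}{\left(20 - -100\right) - 8476}\right) + \left(\left(891 - 3014\right) + 2156\right) = \left(8804 + \frac{1}{\left(20 + 100\right) - 8476}\right) + \left(-2123 + 2156\right) = \left(8804 + \frac{1}{120 - 8476}\right) + 33 = \left(8804 + \frac{1}{-8356}\right) + 33 = \left(8804 - \frac{1}{8356}\right) + 33 = \frac{73566223}{8356} + 33 = \frac{73841971}{8356} \approx 8837.0$)
$\left(j + 12369\right) + D{\left(157 \right)} = \left(\frac{73841971}{8356} + 12369\right) + \left(5 - \frac{157^{2}}{9}\right) = \frac{177197335}{8356} + \left(5 - \frac{24649}{9}\right) = \frac{177197335}{8356} - \frac{24604}{9} = \frac{1389184991}{75204}$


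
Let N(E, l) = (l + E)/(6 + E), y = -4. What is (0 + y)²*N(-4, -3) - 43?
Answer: -99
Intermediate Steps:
N(E, l) = (E + l)/(6 + E)
(0 + y)²*N(-4, -3) - 43 = (0 - 4)²*((-4 - 3)/(6 - 4)) - 43 = (-4)²*(-7/2) - 43 = 16*((½)*(-7)) - 43 = 16*(-7/2) - 43 = -56 - 43 = -99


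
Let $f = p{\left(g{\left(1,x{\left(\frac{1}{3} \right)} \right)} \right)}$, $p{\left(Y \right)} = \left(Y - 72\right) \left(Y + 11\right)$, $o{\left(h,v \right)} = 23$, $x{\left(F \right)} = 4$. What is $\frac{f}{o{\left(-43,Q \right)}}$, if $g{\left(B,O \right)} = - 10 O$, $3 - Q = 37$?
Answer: $\frac{3248}{23} \approx 141.22$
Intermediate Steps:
$Q = -34$ ($Q = 3 - 37 = -34$)
$p{\left(Y \right)} = \left(-72 + Y\right) \left(11 + Y\right)$
$f = 3248$ ($f = -792 + \left(\left(-10\right) 4\right)^{2} - 61 \left(\left(-10\right) 4\right) = -792 + \left(-40\right)^{2} - -2440 = -792 + 1600 + 2440 = 3248$)
$\frac{f}{o{\left(-43,Q \right)}} = \frac{3248}{23}$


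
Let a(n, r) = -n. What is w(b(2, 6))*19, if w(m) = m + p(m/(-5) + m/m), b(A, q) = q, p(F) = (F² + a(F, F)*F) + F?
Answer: 551/5 ≈ 110.20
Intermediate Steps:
p(F) = F (p(F) = (F² + (-F)*F) + F = (F² - F²) + F = 0 + F = F)
w(m) = 1 + 4*m/5 (w(m) = m + (m/(-5) + m/m) = m + (m*(-⅕) + 1) = m + (-m/5 + 1) = m + (1 - m/5) = 1 + 4*m/5)
w(b(2, 6))*19 = (1 + (⅘)*6)*19 = (1 + 24/5)*19 = (29/5)*19 = 551/5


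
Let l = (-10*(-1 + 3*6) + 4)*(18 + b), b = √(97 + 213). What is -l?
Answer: 2988 + 166*√310 ≈ 5910.7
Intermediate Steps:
b = √310 ≈ 17.607
l = -2988 - 166*√310 (l = (-10*(-1 + 3*6) + 4)*(18 + √310) = (-10*(-1 + 18) + 4)*(18 + √310) = (-10*17 + 4)*(18 + √310) = (-170 + 4)*(18 + √310) = -166*(18 + √310) = -2988 - 166*√310 ≈ -5910.7)
-l = -(-2988 - 166*√310) = 2988 + 166*√310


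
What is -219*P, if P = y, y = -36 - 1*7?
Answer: 9417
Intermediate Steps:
y = -43 (y = -36 - 7 = -43)
P = -43
-219*P = -219*(-43) = 9417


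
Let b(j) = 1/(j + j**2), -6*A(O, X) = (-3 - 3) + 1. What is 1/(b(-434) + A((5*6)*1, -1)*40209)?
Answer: 93961/3148398208 ≈ 2.9844e-5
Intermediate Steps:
A(O, X) = 5/6 (A(O, X) = -((-3 - 3) + 1)/6 = -(-6 + 1)/6 = -1/6*(-5) = 5/6)
1/(b(-434) + A((5*6)*1, -1)*40209) = 1/(1/((-434)*(1 - 434)) + (5/6)*40209) = 1/(-1/434/(-433) + 67015/2) = 1/(-1/434*(-1/433) + 67015/2) = 1/(1/187922 + 67015/2) = 1/(3148398208/93961) = 93961/3148398208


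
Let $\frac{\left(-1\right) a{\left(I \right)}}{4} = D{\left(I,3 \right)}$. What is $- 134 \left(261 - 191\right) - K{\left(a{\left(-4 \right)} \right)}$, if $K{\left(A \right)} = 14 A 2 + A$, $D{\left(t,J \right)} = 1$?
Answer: $-9264$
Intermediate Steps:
$a{\left(I \right)} = -4$ ($a{\left(I \right)} = \left(-4\right) 1 = -4$)
$K{\left(A \right)} = 29 A$ ($K{\left(A \right)} = 28 A + A = 29 A$)
$- 134 \left(261 - 191\right) - K{\left(a{\left(-4 \right)} \right)} = - 134 \left(261 - 191\right) - 29 \left(-4\right) = \left(-134\right) 70 - -116 = -9380 + 116 = -9264$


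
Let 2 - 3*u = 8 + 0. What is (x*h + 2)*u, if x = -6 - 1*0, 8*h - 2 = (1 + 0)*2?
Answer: 2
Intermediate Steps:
u = -2 (u = 2/3 - (8 + 0)/3 = 2/3 - 1/3*8 = 2/3 - 8/3 = -2)
h = 1/2 (h = 1/4 + ((1 + 0)*2)/8 = 1/4 + (1*2)/8 = 1/4 + (1/8)*2 = 1/4 + 1/4 = 1/2 ≈ 0.50000)
x = -6 (x = -6 + 0 = -6)
(x*h + 2)*u = (-6*1/2 + 2)*(-2) = (-3 + 2)*(-2) = -1*(-2) = 2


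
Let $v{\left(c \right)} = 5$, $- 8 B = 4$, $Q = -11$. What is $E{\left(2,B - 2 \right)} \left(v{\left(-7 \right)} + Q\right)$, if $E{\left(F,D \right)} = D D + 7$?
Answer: $- \frac{159}{2} \approx -79.5$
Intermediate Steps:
$B = - \frac{1}{2}$ ($B = \left(- \frac{1}{8}\right) 4 = - \frac{1}{2} \approx -0.5$)
$E{\left(F,D \right)} = 7 + D^{2}$ ($E{\left(F,D \right)} = D^{2} + 7 = 7 + D^{2}$)
$E{\left(2,B - 2 \right)} \left(v{\left(-7 \right)} + Q\right) = \left(7 + \left(- \frac{1}{2} - 2\right)^{2}\right) \left(5 - 11\right) = \left(7 + \left(- \frac{1}{2} - 2\right)^{2}\right) \left(-6\right) = \left(7 + \left(- \frac{5}{2}\right)^{2}\right) \left(-6\right) = \left(7 + \frac{25}{4}\right) \left(-6\right) = \frac{53}{4} \left(-6\right) = - \frac{159}{2}$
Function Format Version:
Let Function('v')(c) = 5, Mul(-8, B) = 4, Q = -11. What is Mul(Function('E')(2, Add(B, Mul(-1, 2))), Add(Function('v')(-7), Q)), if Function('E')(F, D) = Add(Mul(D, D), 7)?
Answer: Rational(-159, 2) ≈ -79.500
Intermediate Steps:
B = Rational(-1, 2) (B = Mul(Rational(-1, 8), 4) = Rational(-1, 2) ≈ -0.50000)
Function('E')(F, D) = Add(7, Pow(D, 2)) (Function('E')(F, D) = Add(Pow(D, 2), 7) = Add(7, Pow(D, 2)))
Mul(Function('E')(2, Add(B, Mul(-1, 2))), Add(Function('v')(-7), Q)) = Mul(Add(7, Pow(Add(Rational(-1, 2), Mul(-1, 2)), 2)), Add(5, -11)) = Mul(Add(7, Pow(Add(Rational(-1, 2), -2), 2)), -6) = Mul(Add(7, Pow(Rational(-5, 2), 2)), -6) = Mul(Add(7, Rational(25, 4)), -6) = Mul(Rational(53, 4), -6) = Rational(-159, 2)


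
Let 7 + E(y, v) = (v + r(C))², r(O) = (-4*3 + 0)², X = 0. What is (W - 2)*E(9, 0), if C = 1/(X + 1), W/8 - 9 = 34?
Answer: 7089318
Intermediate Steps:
W = 344 (W = 72 + 8*34 = 72 + 272 = 344)
C = 1 (C = 1/(0 + 1) = 1/1 = 1)
r(O) = 144 (r(O) = (-12 + 0)² = (-12)² = 144)
E(y, v) = -7 + (144 + v)² (E(y, v) = -7 + (v + 144)² = -7 + (144 + v)²)
(W - 2)*E(9, 0) = (344 - 2)*(-7 + (144 + 0)²) = 342*(-7 + 144²) = 342*(-7 + 20736) = 342*20729 = 7089318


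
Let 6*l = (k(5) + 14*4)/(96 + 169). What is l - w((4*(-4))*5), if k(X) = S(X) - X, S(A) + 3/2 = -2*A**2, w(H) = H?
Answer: 254399/3180 ≈ 80.000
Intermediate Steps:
S(A) = -3/2 - 2*A**2
k(X) = -3/2 - X - 2*X**2 (k(X) = (-3/2 - 2*X**2) - X = -3/2 - X - 2*X**2)
l = -1/3180 (l = (((-3/2 - 1*5 - 2*5**2) + 14*4)/(96 + 169))/6 = (((-3/2 - 5 - 2*25) + 56)/265)/6 = (((-3/2 - 5 - 50) + 56)*(1/265))/6 = ((-113/2 + 56)*(1/265))/6 = (-1/2*1/265)/6 = (1/6)*(-1/530) = -1/3180 ≈ -0.00031447)
l - w((4*(-4))*5) = -1/3180 - 4*(-4)*5 = -1/3180 - (-16)*5 = -1/3180 - 1*(-80) = -1/3180 + 80 = 254399/3180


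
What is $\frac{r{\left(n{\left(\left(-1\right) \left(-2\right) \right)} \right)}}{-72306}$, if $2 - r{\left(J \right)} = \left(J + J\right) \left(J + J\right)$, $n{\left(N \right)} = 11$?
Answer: $\frac{241}{36153} \approx 0.0066661$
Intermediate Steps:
$r{\left(J \right)} = 2 - 4 J^{2}$ ($r{\left(J \right)} = 2 - \left(J + J\right) \left(J + J\right) = 2 - 2 J 2 J = 2 - 4 J^{2}$)
$\frac{r{\left(n{\left(\left(-1\right) \left(-2\right) \right)} \right)}}{-72306} = \frac{2 - 4 \cdot 11^{2}}{-72306} = \left(2 - 484\right) \left(- \frac{1}{72306}\right) = \left(-482\right) \left(- \frac{1}{72306}\right) = \frac{241}{36153}$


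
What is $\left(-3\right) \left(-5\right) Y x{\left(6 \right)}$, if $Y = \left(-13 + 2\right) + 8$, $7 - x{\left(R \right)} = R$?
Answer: $-45$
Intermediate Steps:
$x{\left(R \right)} = 7 - R$
$Y = -3$ ($Y = -11 + 8 = -3$)
$\left(-3\right) \left(-5\right) Y x{\left(6 \right)} = \left(-3\right) \left(-5\right) \left(-3\right) \left(7 - 6\right) = 15 \left(-3\right) \left(7 - 6\right) = \left(-45\right) 1 = -45$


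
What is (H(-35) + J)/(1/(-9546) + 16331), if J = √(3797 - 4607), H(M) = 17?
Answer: 162282/155895725 + 85914*I*√10/155895725 ≈ 0.001041 + 0.0017427*I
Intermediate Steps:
J = 9*I*√10 (J = √(-810) = 9*I*√10 ≈ 28.461*I)
(H(-35) + J)/(1/(-9546) + 16331) = (17 + 9*I*√10)/(1/(-9546) + 16331) = (17 + 9*I*√10)/(-1/9546 + 16331) = (17 + 9*I*√10)/(155895725/9546) = (17 + 9*I*√10)*(9546/155895725) = 162282/155895725 + 85914*I*√10/155895725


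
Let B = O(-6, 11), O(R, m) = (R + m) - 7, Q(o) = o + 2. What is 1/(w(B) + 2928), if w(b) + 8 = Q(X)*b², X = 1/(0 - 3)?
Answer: 3/8780 ≈ 0.00034169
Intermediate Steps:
X = -⅓ (X = 1/(-3) = -⅓ ≈ -0.33333)
Q(o) = 2 + o
O(R, m) = -7 + R + m
B = -2 (B = -7 - 6 + 11 = -2)
w(b) = -8 + 5*b²/3 (w(b) = -8 + (2 - ⅓)*b² = -8 + 5*b²/3)
1/(w(B) + 2928) = 1/((-8 + (5/3)*(-2)²) + 2928) = 1/((-8 + (5/3)*4) + 2928) = 1/((-8 + 20/3) + 2928) = 1/(-4/3 + 2928) = 1/(8780/3) = 3/8780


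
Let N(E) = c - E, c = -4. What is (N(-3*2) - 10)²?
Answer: 64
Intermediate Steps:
N(E) = -4 - E
(N(-3*2) - 10)² = ((-4 - (-3)*2) - 10)² = ((-4 - 1*(-6)) - 10)² = ((-4 + 6) - 10)² = (2 - 10)² = (-8)² = 64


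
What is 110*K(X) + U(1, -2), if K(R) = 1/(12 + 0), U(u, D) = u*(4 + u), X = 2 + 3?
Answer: 85/6 ≈ 14.167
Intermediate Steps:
X = 5
K(R) = 1/12
110*K(X) + U(1, -2) = 110*(1/12) + 1*(4 + 1) = 55/6 + 1*5 = 55/6 + 5 = 85/6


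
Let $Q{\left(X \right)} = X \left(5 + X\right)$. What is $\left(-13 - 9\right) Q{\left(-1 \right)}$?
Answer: $88$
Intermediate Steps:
$\left(-13 - 9\right) Q{\left(-1 \right)} = \left(-13 - 9\right) \left(- (5 - 1)\right) = - 22 \left(\left(-1\right) 4\right) = \left(-22\right) \left(-4\right) = 88$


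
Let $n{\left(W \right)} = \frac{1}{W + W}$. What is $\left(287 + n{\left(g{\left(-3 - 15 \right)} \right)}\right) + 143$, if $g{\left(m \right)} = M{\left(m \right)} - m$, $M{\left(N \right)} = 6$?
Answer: $\frac{20641}{48} \approx 430.02$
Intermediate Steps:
$g{\left(m \right)} = 6 - m$
$n{\left(W \right)} = \frac{1}{2 W}$
$\left(287 + n{\left(g{\left(-3 - 15 \right)} \right)}\right) + 143 = \left(287 + \frac{1}{2 \left(6 - \left(-3 - 15\right)\right)}\right) + 143 = \left(287 + \frac{1}{2 \left(6 - -18\right)}\right) + 143 = \left(287 + \frac{1}{2 \left(6 + 18\right)}\right) + 143 = \left(287 + \frac{1}{2 \cdot 24}\right) + 143 = \left(287 + \frac{1}{2} \cdot \frac{1}{24}\right) + 143 = \left(287 + \frac{1}{48}\right) + 143 = \frac{13777}{48} + 143 = \frac{20641}{48}$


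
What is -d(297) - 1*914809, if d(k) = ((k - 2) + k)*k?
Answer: -1090633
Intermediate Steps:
d(k) = k*(-2 + 2*k) (d(k) = ((-2 + k) + k)*k = (-2 + 2*k)*k = k*(-2 + 2*k))
-d(297) - 1*914809 = -2*297*(-1 + 297) - 1*914809 = -2*297*296 - 914809 = -1*175824 - 914809 = -175824 - 914809 = -1090633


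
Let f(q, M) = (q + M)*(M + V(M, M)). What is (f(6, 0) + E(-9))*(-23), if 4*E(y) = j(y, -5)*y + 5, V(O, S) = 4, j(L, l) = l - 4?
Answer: -2093/2 ≈ -1046.5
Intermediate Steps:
j(L, l) = -4 + l
E(y) = 5/4 - 9*y/4 (E(y) = ((-4 - 5)*y + 5)/4 = (-9*y + 5)/4 = (5 - 9*y)/4 = 5/4 - 9*y/4)
f(q, M) = (4 + M)*(M + q) (f(q, M) = (q + M)*(M + 4) = (M + q)*(4 + M) = (4 + M)*(M + q))
(f(6, 0) + E(-9))*(-23) = ((0² + 4*0 + 4*6 + 0*6) + (5/4 - 9/4*(-9)))*(-23) = ((0 + 0 + 24 + 0) + (5/4 + 81/4))*(-23) = (24 + 43/2)*(-23) = (91/2)*(-23) = -2093/2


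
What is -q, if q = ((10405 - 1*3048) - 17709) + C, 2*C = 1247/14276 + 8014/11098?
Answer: 38140825427/3684536 ≈ 10352.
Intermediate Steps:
C = 1491245/3684536 (C = (1247/14276 + 8014/11098)/2 = (1247*(1/14276) + 8014*(1/11098))/2 = (29/332 + 4007/5549)/2 = (½)*(1491245/1842268) = 1491245/3684536 ≈ 0.40473)
q = -38140825427/3684536 (q = ((10405 - 1*3048) - 17709) + 1491245/3684536 = ((10405 - 3048) - 17709) + 1491245/3684536 = (7357 - 17709) + 1491245/3684536 = -10352 + 1491245/3684536 = -38140825427/3684536 ≈ -10352.)
-q = -1*(-38140825427/3684536) = 38140825427/3684536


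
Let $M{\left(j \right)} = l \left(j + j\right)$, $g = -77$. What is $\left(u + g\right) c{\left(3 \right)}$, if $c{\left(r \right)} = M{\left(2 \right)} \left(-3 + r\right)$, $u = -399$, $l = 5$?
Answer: $0$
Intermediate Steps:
$M{\left(j \right)} = 10 j$ ($M{\left(j \right)} = 5 \left(j + j\right) = 5 \cdot 2 j = 10 j$)
$c{\left(r \right)} = -60 + 20 r$ ($c{\left(r \right)} = 10 \cdot 2 \left(-3 + r\right) = 20 \left(-3 + r\right) = -60 + 20 r$)
$\left(u + g\right) c{\left(3 \right)} = \left(-399 - 77\right) \left(-60 + 20 \cdot 3\right) = - 476 \left(-60 + 60\right) = \left(-476\right) 0 = 0$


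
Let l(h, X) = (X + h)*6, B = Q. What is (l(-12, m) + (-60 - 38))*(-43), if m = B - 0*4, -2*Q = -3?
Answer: 6923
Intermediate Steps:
Q = 3/2 (Q = -½*(-3) = 3/2 ≈ 1.5000)
B = 3/2 ≈ 1.5000
m = 3/2 (m = 3/2 - 0*4 = 3/2 - 1*0 = 3/2 + 0 = 3/2 ≈ 1.5000)
l(h, X) = 6*X + 6*h
(l(-12, m) + (-60 - 38))*(-43) = ((6*(3/2) + 6*(-12)) + (-60 - 38))*(-43) = ((9 - 72) - 98)*(-43) = (-63 - 98)*(-43) = -161*(-43) = 6923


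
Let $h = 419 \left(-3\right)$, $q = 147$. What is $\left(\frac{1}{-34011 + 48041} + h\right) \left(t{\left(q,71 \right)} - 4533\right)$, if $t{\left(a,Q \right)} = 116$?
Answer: $\frac{77896926653}{14030} \approx 5.5522 \cdot 10^{6}$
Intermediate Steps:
$h = -1257$
$\left(\frac{1}{-34011 + 48041} + h\right) \left(t{\left(q,71 \right)} - 4533\right) = \left(\frac{1}{-34011 + 48041} - 1257\right) \left(116 - 4533\right) = \left(\frac{1}{14030} - 1257\right) \left(-4417\right) = \left(- \frac{17635709}{14030}\right) \left(-4417\right) = \frac{77896926653}{14030}$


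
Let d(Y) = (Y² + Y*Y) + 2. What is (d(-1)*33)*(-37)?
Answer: -4884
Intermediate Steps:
d(Y) = 2 + 2*Y² (d(Y) = (Y² + Y²) + 2 = 2*Y² + 2 = 2 + 2*Y²)
(d(-1)*33)*(-37) = ((2 + 2*(-1)²)*33)*(-37) = ((2 + 2*1)*33)*(-37) = ((2 + 2)*33)*(-37) = (4*33)*(-37) = 132*(-37) = -4884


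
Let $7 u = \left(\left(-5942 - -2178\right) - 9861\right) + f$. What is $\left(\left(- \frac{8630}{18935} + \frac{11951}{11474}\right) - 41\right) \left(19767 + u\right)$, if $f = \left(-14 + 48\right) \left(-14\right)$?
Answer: $- \frac{109112227808830}{152082133} \approx -7.1746 \cdot 10^{5}$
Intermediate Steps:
$f = -476$ ($f = 34 \left(-14\right) = -476$)
$u = - \frac{14101}{7}$ ($u = \frac{\left(\left(-5942 - -2178\right) - 9861\right) - 476}{7} = \frac{\left(\left(-5942 + 2178\right) - 9861\right) - 476}{7} = \frac{\left(-3764 - 9861\right) - 476}{7} = \frac{-13625 - 476}{7} = \frac{1}{7} \left(-14101\right) = - \frac{14101}{7} \approx -2014.4$)
$\left(\left(- \frac{8630}{18935} + \frac{11951}{11474}\right) - 41\right) \left(19767 + u\right) = \left(\left(- \frac{8630}{18935} + \frac{11951}{11474}\right) - 41\right) \left(19767 - \frac{14101}{7}\right) = \left(\left(\left(-8630\right) \frac{1}{18935} + 11951 \cdot \frac{1}{11474}\right) - 41\right) \frac{124268}{7} = \left(\left(- \frac{1726}{3787} + \frac{11951}{11474}\right) - 41\right) \frac{124268}{7} = \left(\frac{25454313}{43452038} - 41\right) \frac{124268}{7} = \left(- \frac{1756079245}{43452038}\right) \frac{124268}{7} = - \frac{109112227808830}{152082133}$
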